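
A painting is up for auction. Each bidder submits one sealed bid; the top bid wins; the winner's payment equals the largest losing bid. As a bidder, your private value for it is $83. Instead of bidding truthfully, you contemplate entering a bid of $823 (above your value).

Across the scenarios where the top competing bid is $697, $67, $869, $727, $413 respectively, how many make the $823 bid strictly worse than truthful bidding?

The deviation hurts exactly when the highest competing bid lies strictly between $83 and $823 — overbidding then wins at a price above your value.
$697: inside the interval → strictly worse (loss $614).
$67: below both → same outcome either way.
$869: above both → same outcome either way.
$727: inside the interval → strictly worse (loss $644).
$413: inside the interval → strictly worse (loss $330).
Count: 3.

3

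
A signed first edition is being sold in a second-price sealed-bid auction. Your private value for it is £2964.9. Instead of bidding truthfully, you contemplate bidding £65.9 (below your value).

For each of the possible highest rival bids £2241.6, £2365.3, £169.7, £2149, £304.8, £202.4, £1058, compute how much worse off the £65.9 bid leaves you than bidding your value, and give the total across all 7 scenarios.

The deviation costs you only when the competing bid falls strictly between £65.9 and £2964.9; elsewhere both bids give the same outcome.
£2241.6: truthful payoff £723.3, deviation payoff £0 → loss £723.3.
£2365.3: truthful payoff £599.6, deviation payoff £0 → loss £599.6.
£169.7: truthful payoff £2795.2, deviation payoff £0 → loss £2795.2.
£2149: truthful payoff £815.9, deviation payoff £0 → loss £815.9.
£304.8: truthful payoff £2660.1, deviation payoff £0 → loss £2660.1.
£202.4: truthful payoff £2762.5, deviation payoff £0 → loss £2762.5.
£1058: truthful payoff £1906.9, deviation payoff £0 → loss £1906.9.
Total loss = £723.3 + £599.6 + £2795.2 + £815.9 + £2660.1 + £2762.5 + £1906.9 = £12263.5.

£12263.5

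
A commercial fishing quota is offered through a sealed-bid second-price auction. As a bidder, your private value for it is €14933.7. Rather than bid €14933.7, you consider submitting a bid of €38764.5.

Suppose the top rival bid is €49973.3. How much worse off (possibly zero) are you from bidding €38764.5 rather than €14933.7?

€0

Bidding your value €14933.7: you lose (since €14933.7 < €49973.3). Payoff €0.
Bidding €38764.5: you lose. Payoff €0.
Difference = €0 − €0 = €0; both bids lead to the same outcome because the competing bid is above both your value and your alternative bid.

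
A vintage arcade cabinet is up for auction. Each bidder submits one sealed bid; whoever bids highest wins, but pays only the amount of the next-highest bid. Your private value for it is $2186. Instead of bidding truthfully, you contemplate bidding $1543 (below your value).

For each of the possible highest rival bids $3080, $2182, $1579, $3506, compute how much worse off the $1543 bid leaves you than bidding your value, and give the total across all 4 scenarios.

$611

The deviation costs you only when the competing bid falls strictly between $1543 and $2186; elsewhere both bids give the same outcome.
$3080: outcomes coincide → loss $0.
$2182: truthful payoff $4, deviation payoff $0 → loss $4.
$1579: truthful payoff $607, deviation payoff $0 → loss $607.
$3506: outcomes coincide → loss $0.
Total loss = $4 + $607 = $611.
In a second-price auction your bid sets only whether you win, not what you pay, so bidding your true value is weakly dominant.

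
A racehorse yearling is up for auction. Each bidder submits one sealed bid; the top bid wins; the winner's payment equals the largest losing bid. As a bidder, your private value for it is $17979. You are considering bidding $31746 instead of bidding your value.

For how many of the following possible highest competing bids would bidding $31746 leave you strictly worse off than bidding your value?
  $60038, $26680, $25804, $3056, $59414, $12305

The deviation hurts exactly when the highest competing bid lies strictly between $17979 and $31746 — overbidding then wins at a price above your value.
$60038: above both → same outcome either way.
$26680: inside the interval → strictly worse (loss $8701).
$25804: inside the interval → strictly worse (loss $7825).
$3056: below both → same outcome either way.
$59414: above both → same outcome either way.
$12305: below both → same outcome either way.
Count: 2.

2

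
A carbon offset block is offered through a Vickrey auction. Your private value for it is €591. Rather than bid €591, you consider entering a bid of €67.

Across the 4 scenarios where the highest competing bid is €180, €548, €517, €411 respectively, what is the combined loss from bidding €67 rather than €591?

The deviation costs you only when the competing bid falls strictly between €67 and €591; elsewhere both bids give the same outcome.
€180: truthful payoff €411, deviation payoff €0 → loss €411.
€548: truthful payoff €43, deviation payoff €0 → loss €43.
€517: truthful payoff €74, deviation payoff €0 → loss €74.
€411: truthful payoff €180, deviation payoff €0 → loss €180.
Total loss = €411 + €43 + €74 + €180 = €708.
Because the price is fixed by the runner-up's bid, deviating from your value can only change a good outcome into a bad one — never the reverse.

€708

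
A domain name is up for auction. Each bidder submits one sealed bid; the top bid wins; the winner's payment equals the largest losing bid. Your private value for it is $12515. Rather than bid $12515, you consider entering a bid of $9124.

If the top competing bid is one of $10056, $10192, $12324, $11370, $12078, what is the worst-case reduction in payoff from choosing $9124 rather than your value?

$2459

$10056: truthful gives $2459, deviation gives $0 → loss $2459.
$10192: truthful gives $2323, deviation gives $0 → loss $2323.
$12324: truthful gives $191, deviation gives $0 → loss $191.
$11370: truthful gives $1145, deviation gives $0 → loss $1145.
$12078: truthful gives $437, deviation gives $0 → loss $437.
Maximum loss: $2459.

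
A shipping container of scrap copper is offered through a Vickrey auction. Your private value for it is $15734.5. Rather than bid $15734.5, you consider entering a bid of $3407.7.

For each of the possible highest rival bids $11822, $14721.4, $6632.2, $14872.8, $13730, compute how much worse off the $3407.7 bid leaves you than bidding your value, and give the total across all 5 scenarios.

The deviation costs you only when the competing bid falls strictly between $3407.7 and $15734.5; elsewhere both bids give the same outcome.
$11822: truthful payoff $3912.5, deviation payoff $0 → loss $3912.5.
$14721.4: truthful payoff $1013.1, deviation payoff $0 → loss $1013.1.
$6632.2: truthful payoff $9102.3, deviation payoff $0 → loss $9102.3.
$14872.8: truthful payoff $861.7, deviation payoff $0 → loss $861.7.
$13730: truthful payoff $2004.5, deviation payoff $0 → loss $2004.5.
Total loss = $3912.5 + $1013.1 + $9102.3 + $861.7 + $2004.5 = $16894.1.
Truthful bidding weakly dominates here: raising your bid can only win items priced above your value, and lowering it can only forfeit items priced below.

$16894.1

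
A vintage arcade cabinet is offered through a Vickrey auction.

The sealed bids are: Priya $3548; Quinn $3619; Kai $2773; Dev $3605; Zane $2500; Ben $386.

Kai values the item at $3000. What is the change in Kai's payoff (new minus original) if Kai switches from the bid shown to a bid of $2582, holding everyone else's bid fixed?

The highest bid among the other bidders is $3619; Kai's bid doesn't change that.
Original bid $2773: Kai is not highest (top rival bid is $3619); payoff $0.
Alternative bid $2582: Kai is not highest (top rival bid is $3619); payoff $0.
Change in payoff = $0 − ($0) = $0.

$0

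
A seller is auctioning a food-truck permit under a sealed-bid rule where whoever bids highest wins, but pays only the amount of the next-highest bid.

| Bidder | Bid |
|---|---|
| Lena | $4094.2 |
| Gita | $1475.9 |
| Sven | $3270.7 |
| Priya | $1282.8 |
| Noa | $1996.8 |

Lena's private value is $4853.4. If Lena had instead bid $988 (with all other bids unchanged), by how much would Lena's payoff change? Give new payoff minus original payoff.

The highest bid among the other bidders is $3270.7; Lena's bid doesn't change that.
Original bid $4094.2: Lena is highest, pays the top rival bid $3270.7; payoff $4853.4 − $3270.7 = $1582.7.
Alternative bid $988: Lena is not highest (top rival bid is $3270.7); payoff $0.
Change in payoff = $0 − ($1582.7) = −$1582.7.

−$1582.7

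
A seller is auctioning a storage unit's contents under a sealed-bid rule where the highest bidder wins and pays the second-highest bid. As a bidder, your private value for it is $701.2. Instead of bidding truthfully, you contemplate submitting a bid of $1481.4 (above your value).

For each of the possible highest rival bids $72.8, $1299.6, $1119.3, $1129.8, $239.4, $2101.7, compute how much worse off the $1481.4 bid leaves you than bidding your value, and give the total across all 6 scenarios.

The deviation costs you only when the competing bid falls strictly between $701.2 and $1481.4; elsewhere both bids give the same outcome.
$72.8: outcomes coincide → loss $0.
$1299.6: truthful payoff $0, deviation payoff −$598.4 → loss $598.4.
$1119.3: truthful payoff $0, deviation payoff −$418.1 → loss $418.1.
$1129.8: truthful payoff $0, deviation payoff −$428.6 → loss $428.6.
$239.4: outcomes coincide → loss $0.
$2101.7: outcomes coincide → loss $0.
Total loss = $598.4 + $418.1 + $428.6 = $1445.1.
Truthful bidding weakly dominates here: raising your bid can only win items priced above your value, and lowering it can only forfeit items priced below.

$1445.1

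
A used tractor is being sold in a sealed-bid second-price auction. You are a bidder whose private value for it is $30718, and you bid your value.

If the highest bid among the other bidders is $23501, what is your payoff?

$7217

Your bid $30718 exceeds the highest competing bid $23501, so you win.
In a second-price auction the winner pays the second-highest bid, $23501.
Payoff = value − price = $30718 − $23501 = $7217.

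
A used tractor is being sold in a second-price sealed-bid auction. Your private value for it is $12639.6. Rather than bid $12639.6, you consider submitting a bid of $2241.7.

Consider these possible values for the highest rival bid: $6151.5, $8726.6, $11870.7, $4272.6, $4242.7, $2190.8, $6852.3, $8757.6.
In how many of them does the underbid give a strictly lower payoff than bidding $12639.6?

7

The deviation hurts exactly when the highest competing bid lies strictly between $2241.7 and $12639.6 — underbidding then forfeits a profitable win.
$6151.5: inside the interval → strictly worse (loss $6488.1).
$8726.6: inside the interval → strictly worse (loss $3913).
$11870.7: inside the interval → strictly worse (loss $768.9).
$4272.6: inside the interval → strictly worse (loss $8367).
$4242.7: inside the interval → strictly worse (loss $8396.9).
$2190.8: below both → same outcome either way.
$6852.3: inside the interval → strictly worse (loss $5787.3).
$8757.6: inside the interval → strictly worse (loss $3882).
Count: 7.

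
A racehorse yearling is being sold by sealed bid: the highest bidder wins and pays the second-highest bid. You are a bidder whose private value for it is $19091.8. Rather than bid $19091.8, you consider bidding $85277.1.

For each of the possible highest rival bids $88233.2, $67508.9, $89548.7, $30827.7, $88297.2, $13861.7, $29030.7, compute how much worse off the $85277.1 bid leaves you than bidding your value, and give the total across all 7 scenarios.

$70091.9

The deviation costs you only when the competing bid falls strictly between $19091.8 and $85277.1; elsewhere both bids give the same outcome.
$88233.2: outcomes coincide → loss $0.
$67508.9: truthful payoff $0, deviation payoff −$48417.1 → loss $48417.1.
$89548.7: outcomes coincide → loss $0.
$30827.7: truthful payoff $0, deviation payoff −$11735.9 → loss $11735.9.
$88297.2: outcomes coincide → loss $0.
$13861.7: outcomes coincide → loss $0.
$29030.7: truthful payoff $0, deviation payoff −$9938.9 → loss $9938.9.
Total loss = $48417.1 + $11735.9 + $9938.9 = $70091.9.
Truthful bidding weakly dominates here: raising your bid can only win items priced above your value, and lowering it can only forfeit items priced below.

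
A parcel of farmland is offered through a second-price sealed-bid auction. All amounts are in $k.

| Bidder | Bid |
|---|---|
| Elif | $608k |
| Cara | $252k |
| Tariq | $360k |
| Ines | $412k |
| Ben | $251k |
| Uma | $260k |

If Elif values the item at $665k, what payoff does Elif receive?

$253k

Highest bid: Elif at $608k, so Elif wins.
Second-highest bid: Ines at $412k — that is the price the winner pays.
Elif's payoff = value − price = $665k − $412k = $253k.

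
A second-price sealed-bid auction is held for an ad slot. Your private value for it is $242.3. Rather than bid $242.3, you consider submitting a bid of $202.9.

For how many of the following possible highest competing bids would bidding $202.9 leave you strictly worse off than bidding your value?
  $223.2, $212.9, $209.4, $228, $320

4

The deviation hurts exactly when the highest competing bid lies strictly between $202.9 and $242.3 — underbidding then forfeits a profitable win.
$223.2: inside the interval → strictly worse (loss $19.1).
$212.9: inside the interval → strictly worse (loss $29.4).
$209.4: inside the interval → strictly worse (loss $32.9).
$228: inside the interval → strictly worse (loss $14.3).
$320: above both → same outcome either way.
Count: 4.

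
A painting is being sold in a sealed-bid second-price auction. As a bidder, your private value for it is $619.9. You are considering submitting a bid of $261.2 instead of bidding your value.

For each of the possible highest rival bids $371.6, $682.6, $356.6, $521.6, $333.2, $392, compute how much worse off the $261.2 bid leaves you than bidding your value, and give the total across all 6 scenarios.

$1124.5

The deviation costs you only when the competing bid falls strictly between $261.2 and $619.9; elsewhere both bids give the same outcome.
$371.6: truthful payoff $248.3, deviation payoff $0 → loss $248.3.
$682.6: outcomes coincide → loss $0.
$356.6: truthful payoff $263.3, deviation payoff $0 → loss $263.3.
$521.6: truthful payoff $98.3, deviation payoff $0 → loss $98.3.
$333.2: truthful payoff $286.7, deviation payoff $0 → loss $286.7.
$392: truthful payoff $227.9, deviation payoff $0 → loss $227.9.
Total loss = $248.3 + $263.3 + $98.3 + $286.7 + $227.9 = $1124.5.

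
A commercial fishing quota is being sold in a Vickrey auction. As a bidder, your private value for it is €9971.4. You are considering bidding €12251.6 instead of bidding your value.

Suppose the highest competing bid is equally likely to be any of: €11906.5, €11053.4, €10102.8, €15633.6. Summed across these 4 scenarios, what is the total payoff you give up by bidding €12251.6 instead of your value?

€3148.5

The deviation costs you only when the competing bid falls strictly between €9971.4 and €12251.6; elsewhere both bids give the same outcome.
€11906.5: truthful payoff €0, deviation payoff −€1935.1 → loss €1935.1.
€11053.4: truthful payoff €0, deviation payoff −€1082 → loss €1082.
€10102.8: truthful payoff €0, deviation payoff −€131.4 → loss €131.4.
€15633.6: outcomes coincide → loss €0.
Total loss = €1935.1 + €1082 + €131.4 = €3148.5.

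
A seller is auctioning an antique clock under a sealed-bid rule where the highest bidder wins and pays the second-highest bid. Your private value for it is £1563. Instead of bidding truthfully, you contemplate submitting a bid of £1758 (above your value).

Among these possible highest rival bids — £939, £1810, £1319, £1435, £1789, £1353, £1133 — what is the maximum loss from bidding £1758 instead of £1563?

£939: same outcome either way → loss £0.
£1810: same outcome either way → loss £0.
£1319: same outcome either way → loss £0.
£1435: same outcome either way → loss £0.
£1789: same outcome either way → loss £0.
£1353: same outcome either way → loss £0.
£1133: same outcome either way → loss £0.
Maximum loss: £0.

£0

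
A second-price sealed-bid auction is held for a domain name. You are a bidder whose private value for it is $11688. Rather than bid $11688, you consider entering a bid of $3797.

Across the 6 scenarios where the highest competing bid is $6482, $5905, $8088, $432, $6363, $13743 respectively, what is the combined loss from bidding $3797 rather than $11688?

$19914

The deviation costs you only when the competing bid falls strictly between $3797 and $11688; elsewhere both bids give the same outcome.
$6482: truthful payoff $5206, deviation payoff $0 → loss $5206.
$5905: truthful payoff $5783, deviation payoff $0 → loss $5783.
$8088: truthful payoff $3600, deviation payoff $0 → loss $3600.
$432: outcomes coincide → loss $0.
$6363: truthful payoff $5325, deviation payoff $0 → loss $5325.
$13743: outcomes coincide → loss $0.
Total loss = $5206 + $5783 + $3600 + $5325 = $19914.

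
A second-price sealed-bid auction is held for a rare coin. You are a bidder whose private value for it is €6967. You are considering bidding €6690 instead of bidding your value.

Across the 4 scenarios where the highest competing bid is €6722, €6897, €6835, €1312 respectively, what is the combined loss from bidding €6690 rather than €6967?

€447

The deviation costs you only when the competing bid falls strictly between €6690 and €6967; elsewhere both bids give the same outcome.
€6722: truthful payoff €245, deviation payoff €0 → loss €245.
€6897: truthful payoff €70, deviation payoff €0 → loss €70.
€6835: truthful payoff €132, deviation payoff €0 → loss €132.
€1312: outcomes coincide → loss €0.
Total loss = €245 + €70 + €132 = €447.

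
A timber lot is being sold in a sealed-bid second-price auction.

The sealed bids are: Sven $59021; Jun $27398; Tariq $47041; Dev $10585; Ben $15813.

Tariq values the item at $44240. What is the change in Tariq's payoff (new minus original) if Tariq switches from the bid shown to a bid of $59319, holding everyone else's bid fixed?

The highest bid among the other bidders is $59021; Tariq's bid doesn't change that.
Original bid $47041: Tariq is not highest (top rival bid is $59021); payoff $0.
Alternative bid $59319: Tariq is highest, pays the top rival bid $59021; payoff $44240 − $59021 = −$14781.
Change in payoff = −$14781 − ($0) = −$14781.

−$14781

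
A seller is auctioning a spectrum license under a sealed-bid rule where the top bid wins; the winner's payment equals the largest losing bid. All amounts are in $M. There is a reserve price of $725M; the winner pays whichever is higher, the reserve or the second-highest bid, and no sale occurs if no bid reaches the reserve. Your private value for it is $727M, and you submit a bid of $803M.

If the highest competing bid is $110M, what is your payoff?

Your bid $803M is the highest and exceeds the reserve.
Price = max(second-highest bid, reserve) = max($110M, $725M) = $725M.
Payoff = $727M − $725M = $2M.

$2M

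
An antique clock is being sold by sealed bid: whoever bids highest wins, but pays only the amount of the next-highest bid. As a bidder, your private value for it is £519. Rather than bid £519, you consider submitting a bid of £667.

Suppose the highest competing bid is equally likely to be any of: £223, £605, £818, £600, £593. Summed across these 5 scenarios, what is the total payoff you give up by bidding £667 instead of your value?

The deviation costs you only when the competing bid falls strictly between £519 and £667; elsewhere both bids give the same outcome.
£223: outcomes coincide → loss £0.
£605: truthful payoff £0, deviation payoff −£86 → loss £86.
£818: outcomes coincide → loss £0.
£600: truthful payoff £0, deviation payoff −£81 → loss £81.
£593: truthful payoff £0, deviation payoff −£74 → loss £74.
Total loss = £86 + £81 + £74 = £241.

£241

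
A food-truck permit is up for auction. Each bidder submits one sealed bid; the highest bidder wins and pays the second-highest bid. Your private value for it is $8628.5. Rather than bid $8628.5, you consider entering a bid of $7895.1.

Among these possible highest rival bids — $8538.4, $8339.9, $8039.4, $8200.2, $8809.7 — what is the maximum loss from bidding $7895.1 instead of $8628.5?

$8538.4: truthful gives $90.1, deviation gives $0 → loss $90.1.
$8339.9: truthful gives $288.6, deviation gives $0 → loss $288.6.
$8039.4: truthful gives $589.1, deviation gives $0 → loss $589.1.
$8200.2: truthful gives $428.3, deviation gives $0 → loss $428.3.
$8809.7: same outcome either way → loss $0.
Maximum loss: $589.1.

$589.1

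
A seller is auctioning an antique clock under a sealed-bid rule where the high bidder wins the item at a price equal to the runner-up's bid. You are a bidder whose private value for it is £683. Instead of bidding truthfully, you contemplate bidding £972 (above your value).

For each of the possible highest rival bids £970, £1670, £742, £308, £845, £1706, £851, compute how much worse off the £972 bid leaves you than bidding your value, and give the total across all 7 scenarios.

The deviation costs you only when the competing bid falls strictly between £683 and £972; elsewhere both bids give the same outcome.
£970: truthful payoff £0, deviation payoff −£287 → loss £287.
£1670: outcomes coincide → loss £0.
£742: truthful payoff £0, deviation payoff −£59 → loss £59.
£308: outcomes coincide → loss £0.
£845: truthful payoff £0, deviation payoff −£162 → loss £162.
£1706: outcomes coincide → loss £0.
£851: truthful payoff £0, deviation payoff −£168 → loss £168.
Total loss = £287 + £59 + £162 + £168 = £676.
Truthful bidding weakly dominates here: raising your bid can only win items priced above your value, and lowering it can only forfeit items priced below.

£676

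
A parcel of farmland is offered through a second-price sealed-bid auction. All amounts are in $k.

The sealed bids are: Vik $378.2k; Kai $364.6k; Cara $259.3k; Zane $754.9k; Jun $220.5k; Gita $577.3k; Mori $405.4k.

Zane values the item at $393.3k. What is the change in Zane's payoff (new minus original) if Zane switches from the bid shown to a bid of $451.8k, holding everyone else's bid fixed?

The highest bid among the other bidders is $577.3k; Zane's bid doesn't change that.
Original bid $754.9k: Zane is highest, pays the top rival bid $577.3k; payoff $393.3k − $577.3k = −$184k.
Alternative bid $451.8k: Zane is not highest (top rival bid is $577.3k); payoff $0k.
Change in payoff = $0k − (−$184k) = $184k.

$184k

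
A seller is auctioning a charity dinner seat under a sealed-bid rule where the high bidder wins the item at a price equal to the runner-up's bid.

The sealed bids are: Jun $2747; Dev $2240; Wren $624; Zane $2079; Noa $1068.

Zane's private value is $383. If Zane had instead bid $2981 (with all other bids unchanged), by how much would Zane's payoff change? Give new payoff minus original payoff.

−$2364

The highest bid among the other bidders is $2747; Zane's bid doesn't change that.
Original bid $2079: Zane is not highest (top rival bid is $2747); payoff $0.
Alternative bid $2981: Zane is highest, pays the top rival bid $2747; payoff $383 − $2747 = −$2364.
Change in payoff = −$2364 − ($0) = −$2364.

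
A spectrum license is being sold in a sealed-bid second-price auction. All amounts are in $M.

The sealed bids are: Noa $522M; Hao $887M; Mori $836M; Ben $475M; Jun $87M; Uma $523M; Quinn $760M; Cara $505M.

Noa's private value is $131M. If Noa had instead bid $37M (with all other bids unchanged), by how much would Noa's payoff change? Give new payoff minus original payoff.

The highest bid among the other bidders is $887M; Noa's bid doesn't change that.
Original bid $522M: Noa is not highest (top rival bid is $887M); payoff $0M.
Alternative bid $37M: Noa is not highest (top rival bid is $887M); payoff $0M.
Change in payoff = $0M − ($0M) = $0M.

$0M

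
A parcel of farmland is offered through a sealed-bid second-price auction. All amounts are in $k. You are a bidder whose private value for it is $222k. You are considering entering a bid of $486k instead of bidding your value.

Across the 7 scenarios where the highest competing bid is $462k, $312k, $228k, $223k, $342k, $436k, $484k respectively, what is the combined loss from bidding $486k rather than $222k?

$933k

The deviation costs you only when the competing bid falls strictly between $222k and $486k; elsewhere both bids give the same outcome.
$462k: truthful payoff $0k, deviation payoff −$240k → loss $240k.
$312k: truthful payoff $0k, deviation payoff −$90k → loss $90k.
$228k: truthful payoff $0k, deviation payoff −$6k → loss $6k.
$223k: truthful payoff $0k, deviation payoff −$1k → loss $1k.
$342k: truthful payoff $0k, deviation payoff −$120k → loss $120k.
$436k: truthful payoff $0k, deviation payoff −$214k → loss $214k.
$484k: truthful payoff $0k, deviation payoff −$262k → loss $262k.
Total loss = $240k + $90k + $6k + $1k + $120k + $214k + $262k = $933k.
Truthful bidding weakly dominates here: raising your bid can only win items priced above your value, and lowering it can only forfeit items priced below.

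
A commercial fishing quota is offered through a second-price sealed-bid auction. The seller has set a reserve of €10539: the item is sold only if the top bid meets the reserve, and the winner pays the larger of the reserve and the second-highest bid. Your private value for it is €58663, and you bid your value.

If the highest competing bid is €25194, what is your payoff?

€33469

Your bid €58663 is the highest and exceeds the reserve.
Price = max(second-highest bid, reserve) = max(€25194, €10539) = €25194.
Payoff = €58663 − €25194 = €33469.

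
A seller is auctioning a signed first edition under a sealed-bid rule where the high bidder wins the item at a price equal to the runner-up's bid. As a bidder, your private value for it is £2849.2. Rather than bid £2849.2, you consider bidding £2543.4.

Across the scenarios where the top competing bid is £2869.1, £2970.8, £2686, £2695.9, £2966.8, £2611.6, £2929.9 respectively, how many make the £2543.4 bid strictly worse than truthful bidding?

3

The deviation hurts exactly when the highest competing bid lies strictly between £2543.4 and £2849.2 — underbidding then forfeits a profitable win.
£2869.1: above both → same outcome either way.
£2970.8: above both → same outcome either way.
£2686: inside the interval → strictly worse (loss £163.2).
£2695.9: inside the interval → strictly worse (loss £153.3).
£2966.8: above both → same outcome either way.
£2611.6: inside the interval → strictly worse (loss £237.6).
£2929.9: above both → same outcome either way.
Count: 3.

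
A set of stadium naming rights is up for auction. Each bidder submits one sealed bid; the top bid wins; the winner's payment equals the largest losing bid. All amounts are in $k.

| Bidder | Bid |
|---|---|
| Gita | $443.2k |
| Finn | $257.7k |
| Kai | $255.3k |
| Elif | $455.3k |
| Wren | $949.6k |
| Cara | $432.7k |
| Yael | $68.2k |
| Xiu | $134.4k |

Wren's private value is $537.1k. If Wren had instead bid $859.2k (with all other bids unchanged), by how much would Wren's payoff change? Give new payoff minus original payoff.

$0k

The highest bid among the other bidders is $455.3k; Wren's bid doesn't change that.
Original bid $949.6k: Wren is highest, pays the top rival bid $455.3k; payoff $537.1k − $455.3k = $81.8k.
Alternative bid $859.2k: Wren is highest, pays the top rival bid $455.3k; payoff $537.1k − $455.3k = $81.8k.
Change in payoff = $81.8k − ($81.8k) = $0k.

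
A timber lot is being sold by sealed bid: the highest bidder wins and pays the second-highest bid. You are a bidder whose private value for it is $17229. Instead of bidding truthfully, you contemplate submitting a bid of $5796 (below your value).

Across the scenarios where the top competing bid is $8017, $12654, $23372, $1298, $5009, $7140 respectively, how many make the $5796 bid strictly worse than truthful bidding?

3

The deviation hurts exactly when the highest competing bid lies strictly between $5796 and $17229 — underbidding then forfeits a profitable win.
$8017: inside the interval → strictly worse (loss $9212).
$12654: inside the interval → strictly worse (loss $4575).
$23372: above both → same outcome either way.
$1298: below both → same outcome either way.
$5009: below both → same outcome either way.
$7140: inside the interval → strictly worse (loss $10089).
Count: 3.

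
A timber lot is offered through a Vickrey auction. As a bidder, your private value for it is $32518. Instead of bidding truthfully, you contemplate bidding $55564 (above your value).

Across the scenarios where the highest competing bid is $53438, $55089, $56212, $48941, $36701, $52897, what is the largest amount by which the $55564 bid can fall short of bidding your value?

$22571

$53438: truthful gives $0, deviation gives −$20920 → loss $20920.
$55089: truthful gives $0, deviation gives −$22571 → loss $22571.
$56212: same outcome either way → loss $0.
$48941: truthful gives $0, deviation gives −$16423 → loss $16423.
$36701: truthful gives $0, deviation gives −$4183 → loss $4183.
$52897: truthful gives $0, deviation gives −$20379 → loss $20379.
Maximum loss: $22571.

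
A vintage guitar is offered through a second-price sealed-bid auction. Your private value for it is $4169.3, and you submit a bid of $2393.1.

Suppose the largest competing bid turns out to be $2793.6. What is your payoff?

Your bid $2393.1 is below the highest competing bid $2793.6, so you lose.
A losing bidder pays nothing and receives nothing: payoff = $0.

$0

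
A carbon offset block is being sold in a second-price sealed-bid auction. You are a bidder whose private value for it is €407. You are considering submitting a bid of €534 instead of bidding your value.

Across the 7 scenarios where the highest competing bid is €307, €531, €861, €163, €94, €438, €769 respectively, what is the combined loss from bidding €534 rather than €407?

€155

The deviation costs you only when the competing bid falls strictly between €407 and €534; elsewhere both bids give the same outcome.
€307: outcomes coincide → loss €0.
€531: truthful payoff €0, deviation payoff −€124 → loss €124.
€861: outcomes coincide → loss €0.
€163: outcomes coincide → loss €0.
€94: outcomes coincide → loss €0.
€438: truthful payoff €0, deviation payoff −€31 → loss €31.
€769: outcomes coincide → loss €0.
Total loss = €124 + €31 = €155.
Truthful bidding weakly dominates here: raising your bid can only win items priced above your value, and lowering it can only forfeit items priced below.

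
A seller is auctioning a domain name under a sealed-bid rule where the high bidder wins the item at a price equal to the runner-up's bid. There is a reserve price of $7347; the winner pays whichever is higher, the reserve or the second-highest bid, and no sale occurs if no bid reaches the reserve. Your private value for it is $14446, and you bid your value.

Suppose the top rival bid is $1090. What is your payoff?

Your bid $14446 is the highest and exceeds the reserve.
Price = max(second-highest bid, reserve) = max($1090, $7347) = $7347.
Payoff = $14446 − $7347 = $7099.

$7099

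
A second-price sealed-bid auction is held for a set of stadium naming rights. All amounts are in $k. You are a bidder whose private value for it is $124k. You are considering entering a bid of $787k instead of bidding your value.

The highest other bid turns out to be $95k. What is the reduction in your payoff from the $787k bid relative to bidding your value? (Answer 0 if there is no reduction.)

$0k

Bidding your value $124k: you win (since $124k > $95k) and pay $95k. Payoff $29k.
Bidding $787k: you win and pay $95k. Payoff $124k − $95k = $29k.
Difference = $29k − $29k = $0k; both bids lead to the same outcome because the competing bid is below both your value and your alternative bid.
Truthful bidding weakly dominates here: raising your bid can only win items priced above your value, and lowering it can only forfeit items priced below.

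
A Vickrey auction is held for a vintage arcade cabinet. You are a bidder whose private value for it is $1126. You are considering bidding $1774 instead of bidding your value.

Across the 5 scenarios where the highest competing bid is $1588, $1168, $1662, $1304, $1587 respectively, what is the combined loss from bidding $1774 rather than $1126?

$1679

The deviation costs you only when the competing bid falls strictly between $1126 and $1774; elsewhere both bids give the same outcome.
$1588: truthful payoff $0, deviation payoff −$462 → loss $462.
$1168: truthful payoff $0, deviation payoff −$42 → loss $42.
$1662: truthful payoff $0, deviation payoff −$536 → loss $536.
$1304: truthful payoff $0, deviation payoff −$178 → loss $178.
$1587: truthful payoff $0, deviation payoff −$461 → loss $461.
Total loss = $462 + $42 + $536 + $178 + $461 = $1679.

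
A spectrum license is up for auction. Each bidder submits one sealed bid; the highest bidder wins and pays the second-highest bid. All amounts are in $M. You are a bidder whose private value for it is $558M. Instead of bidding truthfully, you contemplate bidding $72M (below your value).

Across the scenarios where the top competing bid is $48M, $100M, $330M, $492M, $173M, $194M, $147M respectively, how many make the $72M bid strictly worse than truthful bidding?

6

The deviation hurts exactly when the highest competing bid lies strictly between $72M and $558M — underbidding then forfeits a profitable win.
$48M: below both → same outcome either way.
$100M: inside the interval → strictly worse (loss $458M).
$330M: inside the interval → strictly worse (loss $228M).
$492M: inside the interval → strictly worse (loss $66M).
$173M: inside the interval → strictly worse (loss $385M).
$194M: inside the interval → strictly worse (loss $364M).
$147M: inside the interval → strictly worse (loss $411M).
Count: 6.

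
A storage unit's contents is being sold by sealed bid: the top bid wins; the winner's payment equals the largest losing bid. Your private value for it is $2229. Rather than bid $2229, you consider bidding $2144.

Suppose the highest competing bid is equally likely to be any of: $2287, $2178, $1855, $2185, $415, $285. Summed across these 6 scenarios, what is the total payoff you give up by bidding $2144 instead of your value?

The deviation costs you only when the competing bid falls strictly between $2144 and $2229; elsewhere both bids give the same outcome.
$2287: outcomes coincide → loss $0.
$2178: truthful payoff $51, deviation payoff $0 → loss $51.
$1855: outcomes coincide → loss $0.
$2185: truthful payoff $44, deviation payoff $0 → loss $44.
$415: outcomes coincide → loss $0.
$285: outcomes coincide → loss $0.
Total loss = $51 + $44 = $95.
Because the price is fixed by the runner-up's bid, deviating from your value can only change a good outcome into a bad one — never the reverse.

$95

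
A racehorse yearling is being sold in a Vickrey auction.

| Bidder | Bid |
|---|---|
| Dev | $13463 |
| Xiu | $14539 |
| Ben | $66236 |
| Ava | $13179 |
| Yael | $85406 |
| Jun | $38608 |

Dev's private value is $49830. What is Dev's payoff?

Highest bid: Yael at $85406, so Yael wins.
Second-highest bid: Ben at $66236 — that is the price the winner pays.
Dev did not win, so Dev pays nothing and receives nothing: payoff $0.

$0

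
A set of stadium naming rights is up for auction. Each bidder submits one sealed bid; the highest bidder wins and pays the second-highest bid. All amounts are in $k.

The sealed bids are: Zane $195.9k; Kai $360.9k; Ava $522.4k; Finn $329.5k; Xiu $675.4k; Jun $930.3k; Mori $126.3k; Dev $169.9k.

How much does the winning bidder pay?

Highest bid: Jun at $930.3k, so Jun wins.
Second-highest bid: Xiu at $675.4k — that is the price the winner pays.

$675.4k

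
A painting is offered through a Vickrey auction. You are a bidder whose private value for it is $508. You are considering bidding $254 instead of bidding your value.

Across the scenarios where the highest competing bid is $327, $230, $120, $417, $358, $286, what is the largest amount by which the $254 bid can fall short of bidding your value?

$222

$327: truthful gives $181, deviation gives $0 → loss $181.
$230: same outcome either way → loss $0.
$120: same outcome either way → loss $0.
$417: truthful gives $91, deviation gives $0 → loss $91.
$358: truthful gives $150, deviation gives $0 → loss $150.
$286: truthful gives $222, deviation gives $0 → loss $222.
Maximum loss: $222.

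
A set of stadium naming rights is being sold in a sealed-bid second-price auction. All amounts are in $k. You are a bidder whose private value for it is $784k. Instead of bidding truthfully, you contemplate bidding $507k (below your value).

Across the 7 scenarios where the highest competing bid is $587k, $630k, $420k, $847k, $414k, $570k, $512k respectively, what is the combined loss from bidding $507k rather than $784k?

$837k

The deviation costs you only when the competing bid falls strictly between $507k and $784k; elsewhere both bids give the same outcome.
$587k: truthful payoff $197k, deviation payoff $0k → loss $197k.
$630k: truthful payoff $154k, deviation payoff $0k → loss $154k.
$420k: outcomes coincide → loss $0k.
$847k: outcomes coincide → loss $0k.
$414k: outcomes coincide → loss $0k.
$570k: truthful payoff $214k, deviation payoff $0k → loss $214k.
$512k: truthful payoff $272k, deviation payoff $0k → loss $272k.
Total loss = $197k + $154k + $214k + $272k = $837k.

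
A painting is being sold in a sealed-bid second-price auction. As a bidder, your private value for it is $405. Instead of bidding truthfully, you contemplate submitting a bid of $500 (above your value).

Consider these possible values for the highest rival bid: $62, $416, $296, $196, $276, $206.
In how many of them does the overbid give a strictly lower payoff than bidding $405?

1

The deviation hurts exactly when the highest competing bid lies strictly between $405 and $500 — overbidding then wins at a price above your value.
$62: below both → same outcome either way.
$416: inside the interval → strictly worse (loss $11).
$296: below both → same outcome either way.
$196: below both → same outcome either way.
$276: below both → same outcome either way.
$206: below both → same outcome either way.
Count: 1.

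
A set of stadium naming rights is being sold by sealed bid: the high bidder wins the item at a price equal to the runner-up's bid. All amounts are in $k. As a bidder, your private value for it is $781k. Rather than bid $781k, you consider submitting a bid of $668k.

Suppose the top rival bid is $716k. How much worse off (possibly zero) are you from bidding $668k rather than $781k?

Bidding your value $781k: you win (since $781k > $716k) and pay $716k. Payoff $65k.
Bidding $668k: you lose. Payoff $0k.
The competing bid $716k lies between your shaded bid and your value, so underbidding forfeits an item you could have won at a profitable price.
Loss from deviating = $65k − ($0k) = $65k.

$65k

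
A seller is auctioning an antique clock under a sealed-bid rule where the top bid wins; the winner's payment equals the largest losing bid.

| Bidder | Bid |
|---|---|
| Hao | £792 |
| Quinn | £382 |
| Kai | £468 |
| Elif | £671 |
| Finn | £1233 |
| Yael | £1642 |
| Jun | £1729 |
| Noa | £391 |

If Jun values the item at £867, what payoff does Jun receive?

−£775

Highest bid: Jun at £1729, so Jun wins.
Second-highest bid: Yael at £1642 — that is the price the winner pays.
Jun's payoff = value − price = £867 − £1642 = −£775.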